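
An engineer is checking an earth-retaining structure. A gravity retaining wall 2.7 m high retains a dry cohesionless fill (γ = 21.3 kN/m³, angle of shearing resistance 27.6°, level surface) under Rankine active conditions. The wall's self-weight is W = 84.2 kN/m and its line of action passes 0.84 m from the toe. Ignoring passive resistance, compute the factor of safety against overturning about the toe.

K_a = tan²(45° − 27.6°/2) = 0.3668.
P_a = ½K_aγH² = 0.5×0.3668×21.3×2.7² = 28.48 kN/m, acting at H/3 = 0.9000 m above the base.
Overturning moment M_o = P_a × H/3 = 28.48 × 0.9000 = 25.63.
Resisting moment M_r = W × 0.84 = 84.2 × 0.84 = 70.73.
FS_overturning = M_r/M_o = 70.73/25.63 = 2.760.

2.76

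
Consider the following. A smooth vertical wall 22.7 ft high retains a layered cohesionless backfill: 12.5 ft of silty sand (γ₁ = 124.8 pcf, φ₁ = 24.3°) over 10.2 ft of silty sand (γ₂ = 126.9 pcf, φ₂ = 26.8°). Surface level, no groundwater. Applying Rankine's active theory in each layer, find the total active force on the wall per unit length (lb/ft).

K_a1 = tan²(45°−24.3°/2) = 0.4169; K_a2 = tan²(45°−26.8°/2) = 0.3785.
Layer 1: σ at base = K_a1 γ₁ h₁ = 650.4 psf; P₁ = ½×650.4×12.5 = 4065.
Layer 2: σ_v at top = γ₁h₁ = 1560; σ_h top = K_a2×1560 = 590.4; σ_h base = K_a2×(1560+126.9×10.2) = 1080.
P₂ = ½(590.4+1080)×10.2 = 8521. Total P_a = 4065+8521 = 12590 lb/ft.

12600 lb/ft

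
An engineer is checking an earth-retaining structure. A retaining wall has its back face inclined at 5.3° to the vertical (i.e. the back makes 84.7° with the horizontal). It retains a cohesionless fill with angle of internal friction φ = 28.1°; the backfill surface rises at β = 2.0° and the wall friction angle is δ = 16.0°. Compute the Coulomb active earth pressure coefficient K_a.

K_a = sin²(α+φ) / [sin²α · sin(α−δ) · (1 + √{sin(φ+δ)sin(φ−β) / (sin(α−δ)sin(α+β))})²].
With α = 84.7°, φ = 28.1°, δ = 16.0°, β = 2.0°: K_a = 0.3715.

0.371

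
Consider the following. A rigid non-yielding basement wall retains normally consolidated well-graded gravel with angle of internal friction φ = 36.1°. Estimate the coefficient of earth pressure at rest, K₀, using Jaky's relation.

0.411

K₀ = 1 − sin φ' = 1 − sin 36.1° = 0.4108.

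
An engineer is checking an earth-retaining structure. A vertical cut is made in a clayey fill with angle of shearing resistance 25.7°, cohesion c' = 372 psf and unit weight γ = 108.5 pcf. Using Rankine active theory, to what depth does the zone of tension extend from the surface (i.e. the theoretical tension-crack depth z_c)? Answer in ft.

10.9 ft

K_a = tan²(45° − 25.7°/2) = 0.3950; √K_a = 0.6285.
The active pressure is zero where K_a γ z = 2c√K_a, so z_c = 2c/(γ√K_a) = 2×372/(108.5×0.6285) = 10.91 ft.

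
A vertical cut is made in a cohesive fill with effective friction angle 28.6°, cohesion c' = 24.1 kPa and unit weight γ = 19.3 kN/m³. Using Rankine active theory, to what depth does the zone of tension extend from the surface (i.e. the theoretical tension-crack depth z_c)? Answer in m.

4.21 m

K_a = tan²(45° − 28.6°/2) = 0.3525; √K_a = 0.5938.
The active pressure is zero where K_a γ z = 2c√K_a, so z_c = 2c/(γ√K_a) = 2×24.1/(19.3×0.5938) = 4.206 m.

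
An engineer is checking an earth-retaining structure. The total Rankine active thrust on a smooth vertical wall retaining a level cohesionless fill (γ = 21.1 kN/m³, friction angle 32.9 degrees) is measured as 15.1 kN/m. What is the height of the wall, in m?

2.20 m

K_a = 0.2960. P_a = ½ K_a γ H² ⇒ H = √(2P_a/(K_a γ)).
H = √(2×15.1/(0.2960×21.1)) = 2.199 m.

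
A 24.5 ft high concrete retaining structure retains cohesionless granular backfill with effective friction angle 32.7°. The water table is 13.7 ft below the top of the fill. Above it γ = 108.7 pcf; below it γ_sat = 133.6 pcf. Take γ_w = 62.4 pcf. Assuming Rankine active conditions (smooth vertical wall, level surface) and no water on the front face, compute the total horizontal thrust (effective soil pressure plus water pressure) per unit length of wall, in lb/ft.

12700 lb/ft

K_a = tan²(45° − φ/2) = 0.2985.
γ' = 133.6 − 62.4 = 71.20 pcf. Depth below WT = 10.8 ft.
σ'_h at WT = K_a γ d_w = 444.5 psf; at base = 444.5 + K_a γ' × 10.8 = 674.1 psf.
P₁ (0–13.7 ft) = ½×444.5×13.7 = 3045. P₂ (13.7–24.5 ft) = ½(444.5+674.1)×10.8 = 6040.
P_w = ½ γ_w h₂² = 0.5×62.4×10.8² = 3639. Total = 3045+6040+3639 = 12720 lb/ft.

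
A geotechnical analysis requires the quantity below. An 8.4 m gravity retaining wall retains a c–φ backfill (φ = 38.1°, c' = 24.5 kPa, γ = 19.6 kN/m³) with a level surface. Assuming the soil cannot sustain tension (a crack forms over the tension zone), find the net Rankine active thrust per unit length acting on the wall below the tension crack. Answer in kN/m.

K_a = 0.2368; √K_a = 0.4867.
Tension-crack depth z_c = 2c/(γ√K_a) = 2×24.5/(19.6×0.4867) = 5.137 m.
σ_a at base = K_a γ H − 2c√K_a = 0.2368×19.6×8.4 − 2×24.5×0.4867 = 15.15 kPa.
P_a = ½ × 15.15 × (H − z_c) = 0.5×15.15×3.263 = 24.71 kN/m.

24.7 kN/m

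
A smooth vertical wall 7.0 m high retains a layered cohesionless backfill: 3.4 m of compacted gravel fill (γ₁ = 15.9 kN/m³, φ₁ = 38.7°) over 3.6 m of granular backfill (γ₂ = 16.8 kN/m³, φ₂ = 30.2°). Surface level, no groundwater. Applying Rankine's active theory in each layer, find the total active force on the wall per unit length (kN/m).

122 kN/m

K_a1 = tan²(45°−38.7°/2) = 0.2306; K_a2 = tan²(45°−30.2°/2) = 0.3307.
Layer 1: σ at base = K_a1 γ₁ h₁ = 12.47 kPa; P₁ = ½×12.47×3.4 = 21.19.
Layer 2: σ_v at top = γ₁h₁ = 54.06; σ_h top = K_a2×54.06 = 17.88; σ_h base = K_a2×(54.06+16.8×3.6) = 37.87.
P₂ = ½(17.88+37.87)×3.6 = 100.3. Total P_a = 21.19+100.3 = 121.5 kN/m.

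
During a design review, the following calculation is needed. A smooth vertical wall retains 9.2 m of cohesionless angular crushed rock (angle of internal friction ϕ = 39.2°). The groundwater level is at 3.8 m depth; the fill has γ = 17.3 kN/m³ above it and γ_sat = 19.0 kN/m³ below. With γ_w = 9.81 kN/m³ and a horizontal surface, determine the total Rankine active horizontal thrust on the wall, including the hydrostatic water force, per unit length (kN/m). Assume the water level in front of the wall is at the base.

281 kN/m

K_a = tan²(45° − φ/2) = 0.2255.
γ' = 19.0 − 9.81 = 9.190 kN/m³. Depth below WT = 5.4 m.
σ'_h at WT = K_a γ d_w = 14.82 kPa; at base = 14.82 + K_a γ' × 5.4 = 26.01 kPa.
P₁ (0–3.8 m) = ½×14.82×3.8 = 28.16. P₂ (3.8–9.2 m) = ½(14.82+26.01)×5.4 = 110.3.
P_w = ½ γ_w h₂² = 0.5×9.81×5.4² = 143.0. Total = 28.16+110.3+143.0 = 281.4 kN/m.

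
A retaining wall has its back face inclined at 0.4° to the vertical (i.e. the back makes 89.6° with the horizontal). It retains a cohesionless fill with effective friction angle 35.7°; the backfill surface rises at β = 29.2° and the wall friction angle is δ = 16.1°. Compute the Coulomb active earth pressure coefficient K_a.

K_a = sin²(α+φ) / [sin²α · sin(α−δ) · (1 + √{sin(φ+δ)sin(φ−β) / (sin(α−δ)sin(α+β))})²].
With α = 89.6°, φ = 35.7°, δ = 16.1°, β = 29.2°: K_a = 0.3955.

0.395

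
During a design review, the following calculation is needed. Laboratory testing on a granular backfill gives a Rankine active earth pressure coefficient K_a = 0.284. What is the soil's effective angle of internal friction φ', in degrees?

K_a = tan²(45° − φ/2) ⇒ 45° − φ/2 = arctan(√0.284) = 28.05°.
φ = 2(45° − 28.05°) = 33.89°.

33.9°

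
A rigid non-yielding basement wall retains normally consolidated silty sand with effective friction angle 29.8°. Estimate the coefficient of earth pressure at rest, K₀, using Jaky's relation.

K₀ = 1 − sin φ' = 1 − sin 29.8° = 0.5030.

0.503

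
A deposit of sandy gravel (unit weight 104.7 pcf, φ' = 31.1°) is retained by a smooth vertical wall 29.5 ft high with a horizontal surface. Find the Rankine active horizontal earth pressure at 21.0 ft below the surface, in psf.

K_a = (1 − sin φ)/(1 + sin φ) = 0.3188.
σ_h = K_a γ z = 0.3188 × 104.7 × 21.0 = 700.9 psf.

701 psf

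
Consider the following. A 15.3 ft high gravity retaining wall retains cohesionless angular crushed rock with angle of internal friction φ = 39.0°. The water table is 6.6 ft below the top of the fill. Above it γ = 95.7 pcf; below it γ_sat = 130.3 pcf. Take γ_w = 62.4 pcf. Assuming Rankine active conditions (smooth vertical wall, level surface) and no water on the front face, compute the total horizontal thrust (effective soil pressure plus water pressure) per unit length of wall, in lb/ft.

K_a = tan²(45° − φ/2) = 0.2275.
γ' = 130.3 − 62.4 = 67.90 pcf. Depth below WT = 8.7 ft.
σ'_h at WT = K_a γ d_w = 143.7 psf; at base = 143.7 + K_a γ' × 8.7 = 278.1 psf.
P₁ (0–6.6 ft) = ½×143.7×6.6 = 474.2. P₂ (6.6–15.3 ft) = ½(143.7+278.1)×8.7 = 1835.
P_w = ½ γ_w h₂² = 0.5×62.4×8.7² = 2362. Total = 474.2+1835+2362 = 4671 lb/ft.

4670 lb/ft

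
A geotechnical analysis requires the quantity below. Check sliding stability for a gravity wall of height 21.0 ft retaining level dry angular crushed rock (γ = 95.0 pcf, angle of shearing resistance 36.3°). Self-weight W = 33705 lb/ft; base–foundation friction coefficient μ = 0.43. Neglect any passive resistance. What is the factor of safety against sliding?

2.70

K_a = tan²(45° − 36.3°/2) = 0.2563.
P_a = ½K_aγH² = 0.5×0.2563×95.0×21.0² = 5368 lb/ft, acting at H/3 = 7.000 ft above the base.
FS_sliding = μW / P_a = 0.43×33705 / 5368 = 2.700.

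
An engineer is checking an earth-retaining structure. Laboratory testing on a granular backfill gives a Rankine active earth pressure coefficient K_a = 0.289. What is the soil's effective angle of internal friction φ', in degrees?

33.5°

K_a = tan²(45° − φ/2) ⇒ 45° − φ/2 = arctan(√0.289) = 28.26°.
φ = 2(45° − 28.26°) = 33.48°.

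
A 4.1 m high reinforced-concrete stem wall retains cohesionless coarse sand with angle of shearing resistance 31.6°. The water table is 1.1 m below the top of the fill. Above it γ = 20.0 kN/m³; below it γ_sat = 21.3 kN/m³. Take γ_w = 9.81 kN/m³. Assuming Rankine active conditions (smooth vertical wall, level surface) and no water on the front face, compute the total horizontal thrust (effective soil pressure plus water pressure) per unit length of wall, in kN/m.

K_a = tan²(45° − φ/2) = 0.3123.
γ' = 21.3 − 9.81 = 11.49 kN/m³. Depth below WT = 3.0 m.
σ'_h at WT = K_a γ d_w = 6.872 kPa; at base = 6.872 + K_a γ' × 3.0 = 17.64 kPa.
P₁ (0–1.1 m) = ½×6.872×1.1 = 3.779. P₂ (1.1–4.1 m) = ½(6.872+17.64)×3.0 = 36.76.
P_w = ½ γ_w h₂² = 0.5×9.81×3.0² = 44.14. Total = 3.779+36.76+44.14 = 84.69 kN/m.

84.7 kN/m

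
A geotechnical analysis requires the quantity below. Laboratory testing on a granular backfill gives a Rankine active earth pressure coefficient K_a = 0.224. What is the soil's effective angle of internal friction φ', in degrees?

39.3°

K_a = tan²(45° − φ/2) ⇒ 45° − φ/2 = arctan(√0.224) = 25.33°.
φ = 2(45° − 25.33°) = 39.34°.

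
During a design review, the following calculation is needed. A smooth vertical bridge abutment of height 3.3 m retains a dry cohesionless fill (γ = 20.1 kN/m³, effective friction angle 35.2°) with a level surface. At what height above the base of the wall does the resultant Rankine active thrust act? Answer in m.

K_a = 0.2687.
The pressure distribution is triangular, so the resultant acts at H/3 above the base = 3.3/3 = 1.100 m.

1.10 m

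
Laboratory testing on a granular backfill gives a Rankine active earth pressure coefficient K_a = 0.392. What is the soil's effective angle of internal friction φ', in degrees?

K_a = tan²(45° − φ/2) ⇒ 45° − φ/2 = arctan(√0.392) = 32.05°.
φ = 2(45° − 32.05°) = 25.90°.

25.9°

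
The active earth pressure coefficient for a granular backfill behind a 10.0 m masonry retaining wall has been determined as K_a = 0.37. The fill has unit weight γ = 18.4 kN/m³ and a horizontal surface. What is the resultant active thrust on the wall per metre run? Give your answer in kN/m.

P = ½ K_a γ H² = 0.5 × 0.37 × 18.4 × 10.0² = 340.4 kN/m.

340 kN/m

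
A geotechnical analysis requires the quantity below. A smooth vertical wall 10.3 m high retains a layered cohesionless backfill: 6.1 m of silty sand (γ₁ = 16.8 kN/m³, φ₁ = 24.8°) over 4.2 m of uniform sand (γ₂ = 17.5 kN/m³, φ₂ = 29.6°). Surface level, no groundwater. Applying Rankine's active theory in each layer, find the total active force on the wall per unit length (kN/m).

K_a1 = tan²(45°−24.8°/2) = 0.4090; K_a2 = tan²(45°−29.6°/2) = 0.3387.
Layer 1: σ at base = K_a1 γ₁ h₁ = 41.91 kPa; P₁ = ½×41.91×6.1 = 127.8.
Layer 2: σ_v at top = γ₁h₁ = 102.5; σ_h top = K_a2×102.5 = 34.71; σ_h base = K_a2×(102.5+17.5×4.2) = 59.61.
P₂ = ½(34.71+59.61)×4.2 = 198.1. Total P_a = 127.8+198.1 = 325.9 kN/m.

326 kN/m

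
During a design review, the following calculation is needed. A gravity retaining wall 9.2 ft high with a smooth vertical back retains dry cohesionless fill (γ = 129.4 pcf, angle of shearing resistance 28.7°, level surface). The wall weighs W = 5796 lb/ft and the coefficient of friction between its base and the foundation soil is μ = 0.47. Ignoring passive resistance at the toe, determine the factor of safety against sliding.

K_a = tan²(45° − 28.7°/2) = 0.3511.
P_a = ½K_aγH² = 0.5×0.3511×129.4×9.2² = 1923 lb/ft, acting at H/3 = 3.067 ft above the base.
FS_sliding = μW / P_a = 0.47×5796 / 1923 = 1.417.

1.42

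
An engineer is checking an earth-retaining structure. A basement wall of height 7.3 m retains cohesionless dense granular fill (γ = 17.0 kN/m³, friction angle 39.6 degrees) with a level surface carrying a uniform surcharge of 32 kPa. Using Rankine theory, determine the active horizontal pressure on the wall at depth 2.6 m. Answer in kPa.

16.9 kPa

K_a = (1 − sin φ)/(1 + sin φ) = 0.2214.
σ_v = γz + q = 17.0 × 2.6 + 32 = 76.20 kPa.
σ_h = K_a σ_v = 0.2214 × 76.20 = 16.87 kPa.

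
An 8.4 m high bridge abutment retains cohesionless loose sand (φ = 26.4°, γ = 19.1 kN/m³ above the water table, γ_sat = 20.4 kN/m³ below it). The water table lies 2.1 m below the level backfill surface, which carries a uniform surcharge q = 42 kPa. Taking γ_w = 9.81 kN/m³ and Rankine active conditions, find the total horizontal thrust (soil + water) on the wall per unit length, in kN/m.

524 kN/m

K_a = tan²(45° − φ/2) = 0.3844.
γ' = 20.4 − 9.81 = 10.59 kN/m³. h₂ = H − d_w = 6.3 m.
σ'_h: at surface K_a·q = 16.15; at WT K_a(q+γd_w) = 31.57; at base K_a(q+γd_w+γ'h₂) = 57.21 kPa.
P₁ = ½(16.15+31.57)×2.1 = 50.10; P₂ = ½(31.57+57.21)×6.3 = 279.7; P_w = ½γ_w h₂² = 194.7.
Total = 50.10+279.7+194.7 = 524.4 kN/m.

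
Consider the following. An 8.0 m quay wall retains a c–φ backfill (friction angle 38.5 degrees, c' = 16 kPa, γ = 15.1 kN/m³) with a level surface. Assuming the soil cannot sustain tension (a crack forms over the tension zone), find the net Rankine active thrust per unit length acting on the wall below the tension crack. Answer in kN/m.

K_a = 0.2327; √K_a = 0.4823.
Tension-crack depth z_c = 2c/(γ√K_a) = 2×16/(15.1×0.4823) = 4.394 m.
σ_a at base = K_a γ H − 2c√K_a = 0.2327×15.1×8.0 − 2×16×0.4823 = 12.67 kPa.
P_a = ½ × 12.67 × (H − z_c) = 0.5×12.67×3.606 = 22.85 kN/m.

22.8 kN/m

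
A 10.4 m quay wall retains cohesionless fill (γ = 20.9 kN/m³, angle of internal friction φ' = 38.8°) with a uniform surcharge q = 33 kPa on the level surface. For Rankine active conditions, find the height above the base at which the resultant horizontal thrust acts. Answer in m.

3.87 m

K_a = 0.2296.
Triangular part P₁ = ½K_aγH² = 259.5 at H/3 = 3.467 m; rectangular part P₂ = K_a q H = 78.78 at H/2 = 5.200 m.
ȳ = (P₁·3.467 + P₂·5.200)/(P₁+P₂) = 3.870 m.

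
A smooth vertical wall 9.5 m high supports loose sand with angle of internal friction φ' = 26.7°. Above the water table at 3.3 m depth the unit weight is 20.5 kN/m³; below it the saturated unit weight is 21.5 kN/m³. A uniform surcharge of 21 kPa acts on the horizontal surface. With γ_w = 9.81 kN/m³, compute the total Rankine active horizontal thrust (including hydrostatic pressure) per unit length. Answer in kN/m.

551 kN/m

K_a = tan²(45° − φ/2) = 0.3800.
γ' = 21.5 − 9.81 = 11.69 kN/m³. h₂ = H − d_w = 6.2 m.
σ'_h: at surface K_a·q = 7.979; at WT K_a(q+γd_w) = 33.68; at base K_a(q+γd_w+γ'h₂) = 61.22 kPa.
P₁ = ½(7.979+33.68)×3.3 = 68.74; P₂ = ½(33.68+61.22)×6.2 = 294.2; P_w = ½γ_w h₂² = 188.5.
Total = 68.74+294.2+188.5 = 551.5 kN/m.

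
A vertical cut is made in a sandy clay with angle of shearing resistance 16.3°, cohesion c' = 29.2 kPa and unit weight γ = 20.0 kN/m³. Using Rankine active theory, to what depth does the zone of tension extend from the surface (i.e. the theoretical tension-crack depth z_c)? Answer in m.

K_a = tan²(45° − 16.3°/2) = 0.5617; √K_a = 0.7495.
The active pressure is zero where K_a γ z = 2c√K_a, so z_c = 2c/(γ√K_a) = 2×29.2/(20.0×0.7495) = 3.896 m.

3.90 m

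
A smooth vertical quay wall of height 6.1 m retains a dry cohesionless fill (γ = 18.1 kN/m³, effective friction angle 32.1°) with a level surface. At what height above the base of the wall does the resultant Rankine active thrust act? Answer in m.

2.03 m

K_a = 0.3060.
The pressure distribution is triangular, so the resultant acts at H/3 above the base = 6.1/3 = 2.033 m.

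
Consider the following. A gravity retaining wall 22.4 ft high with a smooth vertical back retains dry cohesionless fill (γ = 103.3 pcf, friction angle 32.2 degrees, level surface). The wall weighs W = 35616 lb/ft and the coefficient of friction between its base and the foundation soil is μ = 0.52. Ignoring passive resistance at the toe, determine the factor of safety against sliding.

K_a = tan²(45° − 32.2°/2) = 0.3047.
P_a = ½K_aγH² = 0.5×0.3047×103.3×22.4² = 7898 lb/ft, acting at H/3 = 7.467 ft above the base.
FS_sliding = μW / P_a = 0.52×35616 / 7898 = 2.345.

2.35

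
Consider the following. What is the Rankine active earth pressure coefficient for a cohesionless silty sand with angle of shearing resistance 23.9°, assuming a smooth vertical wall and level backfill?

0.423

K_a = (1 − sin φ)/(1 + sin φ) = (1 − sin 23.9°)/(1 + sin 23.9°) = 0.4233.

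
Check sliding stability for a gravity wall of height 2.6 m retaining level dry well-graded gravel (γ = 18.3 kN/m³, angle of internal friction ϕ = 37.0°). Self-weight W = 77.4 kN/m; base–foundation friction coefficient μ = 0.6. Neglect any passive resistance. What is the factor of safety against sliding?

K_a = tan²(45° − 37.0°/2) = 0.2486.
P_a = ½K_aγH² = 0.5×0.2486×18.3×2.6² = 15.38 kN/m, acting at H/3 = 0.8667 m above the base.
FS_sliding = μW / P_a = 0.6×77.4 / 15.38 = 3.020.

3.02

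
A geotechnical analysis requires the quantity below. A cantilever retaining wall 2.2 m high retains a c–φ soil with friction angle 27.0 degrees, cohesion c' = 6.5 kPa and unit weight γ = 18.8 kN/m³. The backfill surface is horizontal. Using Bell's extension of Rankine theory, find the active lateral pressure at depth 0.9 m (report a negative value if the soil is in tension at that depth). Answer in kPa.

K_a = (1 − sin φ)/(1 + sin φ) = 0.3755.
σ_a = K_a γ z − 2c√K_a = 0.3755×18.8×0.9 − 2×6.5×0.6128 = -1.613 kPa.

-1.61 kPa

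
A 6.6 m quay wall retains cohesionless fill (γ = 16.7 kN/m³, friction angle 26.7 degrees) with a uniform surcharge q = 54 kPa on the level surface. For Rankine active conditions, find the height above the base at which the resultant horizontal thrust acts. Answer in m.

K_a = 0.3800.
Triangular part P₁ = ½K_aγH² = 138.2 at H/3 = 2.200 m; rectangular part P₂ = K_a q H = 135.4 at H/2 = 3.300 m.
ȳ = (P₁·2.200 + P₂·3.300)/(P₁+P₂) = 2.744 m.

2.74 m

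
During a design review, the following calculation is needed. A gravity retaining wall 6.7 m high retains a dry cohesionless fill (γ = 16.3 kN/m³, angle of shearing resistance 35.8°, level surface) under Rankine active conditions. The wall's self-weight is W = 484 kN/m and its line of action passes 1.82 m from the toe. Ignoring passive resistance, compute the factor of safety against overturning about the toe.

4.12

K_a = tan²(45° − 35.8°/2) = 0.2619.
P_a = ½K_aγH² = 0.5×0.2619×16.3×6.7² = 95.80 kN/m, acting at H/3 = 2.233 m above the base.
Overturning moment M_o = P_a × H/3 = 95.80 × 2.233 = 214.0.
Resisting moment M_r = W × 1.82 = 484 × 1.82 = 880.9.
FS_overturning = M_r/M_o = 880.9/214.0 = 4.117.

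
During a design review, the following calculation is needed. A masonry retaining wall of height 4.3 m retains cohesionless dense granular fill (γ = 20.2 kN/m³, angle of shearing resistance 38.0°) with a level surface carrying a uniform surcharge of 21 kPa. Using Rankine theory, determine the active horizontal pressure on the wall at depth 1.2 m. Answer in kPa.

K_a = (1 − sin φ)/(1 + sin φ) = 0.2379.
σ_v = γz + q = 20.2 × 1.2 + 21 = 45.24 kPa.
σ_h = K_a σ_v = 0.2379 × 45.24 = 10.76 kPa.

10.8 kPa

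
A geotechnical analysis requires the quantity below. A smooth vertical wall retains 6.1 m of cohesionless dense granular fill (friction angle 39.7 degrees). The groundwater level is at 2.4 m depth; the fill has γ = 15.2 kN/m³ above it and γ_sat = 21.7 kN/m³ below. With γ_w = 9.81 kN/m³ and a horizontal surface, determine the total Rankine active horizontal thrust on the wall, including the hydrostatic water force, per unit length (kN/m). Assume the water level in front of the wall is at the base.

124 kN/m

K_a = tan²(45° − φ/2) = 0.2204.
γ' = 21.7 − 9.81 = 11.89 kN/m³. Depth below WT = 3.7 m.
σ'_h at WT = K_a γ d_w = 8.041 kPa; at base = 8.041 + K_a γ' × 3.7 = 17.74 kPa.
P₁ (0–2.4 m) = ½×8.041×2.4 = 9.650. P₂ (2.4–6.1 m) = ½(8.041+17.74)×3.7 = 47.69.
P_w = ½ γ_w h₂² = 0.5×9.81×3.7² = 67.15. Total = 9.650+47.69+67.15 = 124.5 kN/m.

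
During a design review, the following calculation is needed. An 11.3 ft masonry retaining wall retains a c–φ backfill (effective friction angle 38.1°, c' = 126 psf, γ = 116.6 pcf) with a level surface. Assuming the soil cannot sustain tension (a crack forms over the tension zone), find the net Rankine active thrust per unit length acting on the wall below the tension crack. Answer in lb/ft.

650 lb/ft

K_a = 0.2368; √K_a = 0.4867.
Tension-crack depth z_c = 2c/(γ√K_a) = 2×126/(116.6×0.4867) = 4.441 ft.
σ_a at base = K_a γ H − 2c√K_a = 0.2368×116.6×11.3 − 2×126×0.4867 = 189.4 psf.
P_a = ½ × 189.4 × (H − z_c) = 0.5×189.4×6.859 = 649.6 lb/ft.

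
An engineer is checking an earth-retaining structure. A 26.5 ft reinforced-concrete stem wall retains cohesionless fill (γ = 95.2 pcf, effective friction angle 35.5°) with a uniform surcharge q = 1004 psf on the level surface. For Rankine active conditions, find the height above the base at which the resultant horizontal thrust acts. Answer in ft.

10.8 ft

K_a = 0.2653.
Triangular part P₁ = ½K_aγH² = 8867 at H/3 = 8.833 ft; rectangular part P₂ = K_a q H = 7058 at H/2 = 13.25 ft.
ȳ = (P₁·8.833 + P₂·13.25)/(P₁+P₂) = 10.79 ft.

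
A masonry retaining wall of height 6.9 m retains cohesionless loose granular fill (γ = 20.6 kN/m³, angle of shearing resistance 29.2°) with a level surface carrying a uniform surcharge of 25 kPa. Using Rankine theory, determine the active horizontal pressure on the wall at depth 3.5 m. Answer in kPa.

33.4 kPa

K_a = (1 − sin φ)/(1 + sin φ) = 0.3442.
σ_v = γz + q = 20.6 × 3.5 + 25 = 97.10 kPa.
σ_h = K_a σ_v = 0.3442 × 97.10 = 33.42 kPa.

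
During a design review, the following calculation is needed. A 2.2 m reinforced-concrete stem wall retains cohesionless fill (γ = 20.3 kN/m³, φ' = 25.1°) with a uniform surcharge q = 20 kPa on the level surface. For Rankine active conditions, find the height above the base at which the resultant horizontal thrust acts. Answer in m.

0.907 m

K_a = 0.4043.
Triangular part P₁ = ½K_aγH² = 19.86 at H/3 = 0.7333 m; rectangular part P₂ = K_a q H = 17.79 at H/2 = 1.100 m.
ȳ = (P₁·0.7333 + P₂·1.100)/(P₁+P₂) = 0.9066 m.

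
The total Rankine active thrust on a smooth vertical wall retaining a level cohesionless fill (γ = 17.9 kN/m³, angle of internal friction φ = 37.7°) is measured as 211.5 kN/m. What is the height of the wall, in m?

9.90 m

K_a = 0.2411. P_a = ½ K_a γ H² ⇒ H = √(2P_a/(K_a γ)).
H = √(2×211.5/(0.2411×17.9)) = 9.901 m.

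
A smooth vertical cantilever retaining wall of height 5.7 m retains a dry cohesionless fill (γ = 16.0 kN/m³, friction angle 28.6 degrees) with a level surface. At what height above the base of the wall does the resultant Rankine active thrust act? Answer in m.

1.90 m

K_a = 0.3525.
The pressure distribution is triangular, so the resultant acts at H/3 above the base = 5.7/3 = 1.900 m.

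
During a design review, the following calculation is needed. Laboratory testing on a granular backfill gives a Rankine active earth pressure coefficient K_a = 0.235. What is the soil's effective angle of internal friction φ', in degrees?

K_a = tan²(45° − φ/2) ⇒ 45° − φ/2 = arctan(√0.235) = 25.86°.
φ = 2(45° − 25.86°) = 38.27°.

38.3°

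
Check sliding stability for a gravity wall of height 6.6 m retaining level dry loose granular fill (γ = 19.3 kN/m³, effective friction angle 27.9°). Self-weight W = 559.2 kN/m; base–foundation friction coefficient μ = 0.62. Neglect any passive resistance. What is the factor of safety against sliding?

K_a = tan²(45° − 27.9°/2) = 0.3625.
P_a = ½K_aγH² = 0.5×0.3625×19.3×6.6² = 152.4 kN/m, acting at H/3 = 2.200 m above the base.
FS_sliding = μW / P_a = 0.62×559.2 / 152.4 = 2.276.

2.28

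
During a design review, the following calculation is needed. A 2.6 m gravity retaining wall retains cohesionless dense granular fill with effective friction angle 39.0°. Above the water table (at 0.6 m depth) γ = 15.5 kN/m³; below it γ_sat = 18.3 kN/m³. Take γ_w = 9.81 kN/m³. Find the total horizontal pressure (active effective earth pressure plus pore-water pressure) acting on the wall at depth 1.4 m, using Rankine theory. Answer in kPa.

K_a = (1 − sin φ)/(1 + sin φ) = 0.2275.
γ' = 18.3 − 9.81 = 8.490 kN/m³.
Effective vertical stress at 1.4 m: σ'_v = 15.5×0.6 + 8.490×0.800 = 16.09 kPa.
σ'_h = K_a σ'_v = 0.2275 × 16.09 = 3.661 kPa; u = γ_w × 0.800 = 7.848 kPa.
Total σ_h = 3.661 + 7.848 = 11.51 kPa.

11.5 kPa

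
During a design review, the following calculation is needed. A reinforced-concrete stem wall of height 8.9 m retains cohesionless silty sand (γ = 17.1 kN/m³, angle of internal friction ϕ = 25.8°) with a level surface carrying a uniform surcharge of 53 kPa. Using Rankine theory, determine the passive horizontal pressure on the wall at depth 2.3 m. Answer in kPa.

235 kPa

K_p = (1 + sin φ)/(1 − sin φ) = 2.541.
σ_v = γz + q = 17.1 × 2.3 + 53 = 92.33 kPa.
σ_h = K_p σ_v = 2.541 × 92.33 = 234.6 kPa.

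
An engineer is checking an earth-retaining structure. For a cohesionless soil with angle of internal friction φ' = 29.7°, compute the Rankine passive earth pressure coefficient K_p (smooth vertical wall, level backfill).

K_p = (1 + sin φ)/(1 − sin φ) = tan²(45° + 29.7°/2) = 2.964.

2.96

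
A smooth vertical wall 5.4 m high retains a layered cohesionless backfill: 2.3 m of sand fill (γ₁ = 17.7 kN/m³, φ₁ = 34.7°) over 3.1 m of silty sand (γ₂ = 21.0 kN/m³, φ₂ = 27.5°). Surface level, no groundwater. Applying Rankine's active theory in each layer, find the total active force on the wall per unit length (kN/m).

96.5 kN/m

K_a1 = tan²(45°−34.7°/2) = 0.2745; K_a2 = tan²(45°−27.5°/2) = 0.3682.
Layer 1: σ at base = K_a1 γ₁ h₁ = 11.17 kPa; P₁ = ½×11.17×2.3 = 12.85.
Layer 2: σ_v at top = γ₁h₁ = 40.71; σ_h top = K_a2×40.71 = 14.99; σ_h base = K_a2×(40.71+21.0×3.1) = 38.96.
P₂ = ½(14.99+38.96)×3.1 = 83.63. Total P_a = 12.85+83.63 = 96.48 kN/m.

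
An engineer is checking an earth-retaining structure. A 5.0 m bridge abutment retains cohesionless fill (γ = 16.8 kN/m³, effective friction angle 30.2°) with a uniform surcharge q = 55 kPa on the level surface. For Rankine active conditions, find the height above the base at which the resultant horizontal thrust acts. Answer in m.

K_a = 0.3307.
Triangular part P₁ = ½K_aγH² = 69.44 at H/3 = 1.667 m; rectangular part P₂ = K_a q H = 90.93 at H/2 = 2.500 m.
ȳ = (P₁·1.667 + P₂·2.500)/(P₁+P₂) = 2.139 m.

2.14 m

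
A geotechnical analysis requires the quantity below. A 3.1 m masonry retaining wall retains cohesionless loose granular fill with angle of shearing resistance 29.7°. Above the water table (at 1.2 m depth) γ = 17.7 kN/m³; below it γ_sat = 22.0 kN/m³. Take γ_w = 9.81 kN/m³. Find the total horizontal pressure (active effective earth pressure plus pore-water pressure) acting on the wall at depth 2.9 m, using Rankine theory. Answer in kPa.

30.8 kPa

K_a = (1 − sin φ)/(1 + sin φ) = 0.3374.
γ' = 22.0 − 9.81 = 12.19 kN/m³.
Effective vertical stress at 2.9 m: σ'_v = 17.7×1.2 + 12.19×1.70 = 41.96 kPa.
σ'_h = K_a σ'_v = 0.3374 × 41.96 = 14.16 kPa; u = γ_w × 1.70 = 16.68 kPa.
Total σ_h = 14.16 + 16.68 = 30.83 kPa.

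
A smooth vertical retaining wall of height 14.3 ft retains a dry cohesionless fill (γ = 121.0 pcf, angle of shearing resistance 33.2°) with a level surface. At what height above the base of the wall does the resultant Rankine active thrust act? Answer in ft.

4.77 ft

K_a = 0.2924.
The pressure distribution is triangular, so the resultant acts at H/3 above the base = 14.3/3 = 4.767 ft.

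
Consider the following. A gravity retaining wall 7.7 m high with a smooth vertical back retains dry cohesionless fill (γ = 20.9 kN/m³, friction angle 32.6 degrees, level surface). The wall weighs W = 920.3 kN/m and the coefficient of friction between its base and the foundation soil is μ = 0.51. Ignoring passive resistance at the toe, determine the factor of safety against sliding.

2.53

K_a = tan²(45° − 32.6°/2) = 0.2997.
P_a = ½K_aγH² = 0.5×0.2997×20.9×7.7² = 185.7 kN/m, acting at H/3 = 2.567 m above the base.
FS_sliding = μW / P_a = 0.51×920.3 / 185.7 = 2.527.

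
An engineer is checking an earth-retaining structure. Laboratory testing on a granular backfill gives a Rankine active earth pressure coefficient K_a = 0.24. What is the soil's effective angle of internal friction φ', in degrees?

37.8°

K_a = tan²(45° − φ/2) ⇒ 45° − φ/2 = arctan(√0.24) = 26.10°.
φ = 2(45° − 26.10°) = 37.80°.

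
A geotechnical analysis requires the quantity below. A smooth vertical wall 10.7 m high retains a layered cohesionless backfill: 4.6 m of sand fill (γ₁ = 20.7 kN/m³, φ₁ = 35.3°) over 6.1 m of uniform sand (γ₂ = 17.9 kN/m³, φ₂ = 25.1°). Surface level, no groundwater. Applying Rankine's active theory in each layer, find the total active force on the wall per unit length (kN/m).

428 kN/m

K_a1 = tan²(45°−35.3°/2) = 0.2675; K_a2 = tan²(45°−25.1°/2) = 0.4043.
Layer 1: σ at base = K_a1 γ₁ h₁ = 25.48 kPa; P₁ = ½×25.48×4.6 = 58.59.
Layer 2: σ_v at top = γ₁h₁ = 95.22; σ_h top = K_a2×95.22 = 38.50; σ_h base = K_a2×(95.22+17.9×6.1) = 82.64.
P₂ = ½(38.50+82.64)×6.1 = 369.5. Total P_a = 58.59+369.5 = 428.1 kN/m.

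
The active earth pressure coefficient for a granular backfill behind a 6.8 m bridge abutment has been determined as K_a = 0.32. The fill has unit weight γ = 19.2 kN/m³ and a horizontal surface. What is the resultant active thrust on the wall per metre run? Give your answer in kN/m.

P = ½ K_a γ H² = 0.5 × 0.32 × 19.2 × 6.8² = 142.0 kN/m.

142 kN/m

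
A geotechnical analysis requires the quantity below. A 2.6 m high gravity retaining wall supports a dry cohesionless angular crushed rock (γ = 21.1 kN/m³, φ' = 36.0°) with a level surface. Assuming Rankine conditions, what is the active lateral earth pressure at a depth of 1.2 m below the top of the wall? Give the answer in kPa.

6.57 kPa

K_a = (1 − sin φ)/(1 + sin φ) = 0.2596.
σ_h = K_a γ z = 0.2596 × 21.1 × 1.2 = 6.573 kPa.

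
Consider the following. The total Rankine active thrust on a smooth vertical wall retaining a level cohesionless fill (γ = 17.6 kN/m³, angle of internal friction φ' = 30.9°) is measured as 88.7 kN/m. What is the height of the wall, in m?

5.60 m

K_a = 0.3214. P_a = ½ K_a γ H² ⇒ H = √(2P_a/(K_a γ)).
H = √(2×88.7/(0.3214×17.6)) = 5.600 m.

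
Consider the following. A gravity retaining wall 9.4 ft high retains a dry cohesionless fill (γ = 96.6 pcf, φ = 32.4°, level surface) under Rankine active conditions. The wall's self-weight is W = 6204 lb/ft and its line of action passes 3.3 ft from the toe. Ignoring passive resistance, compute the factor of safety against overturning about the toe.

5.07

K_a = tan²(45° − 32.4°/2) = 0.3022.
P_a = ½K_aγH² = 0.5×0.3022×96.6×9.4² = 1290 lb/ft, acting at H/3 = 3.133 ft above the base.
Overturning moment M_o = P_a × H/3 = 1290 × 3.133 = 4042.
Resisting moment M_r = W × 3.3 = 6204 × 3.3 = 20470.
FS_overturning = M_r/M_o = 20470/4042 = 5.066.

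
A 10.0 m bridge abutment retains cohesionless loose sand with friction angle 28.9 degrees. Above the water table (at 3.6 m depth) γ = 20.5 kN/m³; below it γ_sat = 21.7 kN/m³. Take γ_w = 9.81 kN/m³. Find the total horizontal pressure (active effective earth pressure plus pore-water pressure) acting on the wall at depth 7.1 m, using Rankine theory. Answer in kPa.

K_a = (1 − sin φ)/(1 + sin φ) = 0.3484.
γ' = 21.7 − 9.81 = 11.89 kN/m³.
Effective vertical stress at 7.1 m: σ'_v = 20.5×3.6 + 11.89×3.50 = 115.4 kPa.
σ'_h = K_a σ'_v = 0.3484 × 115.4 = 40.21 kPa; u = γ_w × 3.50 = 34.34 kPa.
Total σ_h = 40.21 + 34.34 = 74.54 kPa.

74.5 kPa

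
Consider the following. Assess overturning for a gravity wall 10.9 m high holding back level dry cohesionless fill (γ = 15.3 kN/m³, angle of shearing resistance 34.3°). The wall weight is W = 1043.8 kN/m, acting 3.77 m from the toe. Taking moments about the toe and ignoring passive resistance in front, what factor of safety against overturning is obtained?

K_a = tan²(45° − 34.3°/2) = 0.2792.
P_a = ½K_aγH² = 0.5×0.2792×15.3×10.9² = 253.7 kN/m, acting at H/3 = 3.633 m above the base.
Overturning moment M_o = P_a × H/3 = 253.7 × 3.633 = 921.9.
Resisting moment M_r = W × 3.77 = 1043.8 × 3.77 = 3935.
FS_overturning = M_r/M_o = 3935/921.9 = 4.269.

4.27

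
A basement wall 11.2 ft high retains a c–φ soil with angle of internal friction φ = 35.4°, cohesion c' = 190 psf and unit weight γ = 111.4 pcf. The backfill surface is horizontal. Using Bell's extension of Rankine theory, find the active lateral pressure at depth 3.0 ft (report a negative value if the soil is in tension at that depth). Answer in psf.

K_a = (1 − sin φ)/(1 + sin φ) = 0.2664.
σ_a = K_a γ z − 2c√K_a = 0.2664×111.4×3.0 − 2×190×0.5161 = -107.1 psf.

-107 psf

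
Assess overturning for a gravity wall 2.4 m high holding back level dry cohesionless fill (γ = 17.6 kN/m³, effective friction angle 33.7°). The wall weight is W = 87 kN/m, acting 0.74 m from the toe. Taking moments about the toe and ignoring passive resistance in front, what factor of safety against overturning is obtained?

K_a = tan²(45° − 33.7°/2) = 0.2863.
P_a = ½K_aγH² = 0.5×0.2863×17.6×2.4² = 14.51 kN/m, acting at H/3 = 0.8000 m above the base.
Overturning moment M_o = P_a × H/3 = 14.51 × 0.8000 = 11.61.
Resisting moment M_r = W × 0.74 = 87 × 0.74 = 64.38.
FS_overturning = M_r/M_o = 64.38/11.61 = 5.545.

5.55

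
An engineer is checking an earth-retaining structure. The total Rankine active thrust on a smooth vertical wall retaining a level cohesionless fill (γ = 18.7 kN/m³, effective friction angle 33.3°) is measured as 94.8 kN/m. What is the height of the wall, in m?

5.90 m

K_a = 0.2911. P_a = ½ K_a γ H² ⇒ H = √(2P_a/(K_a γ)).
H = √(2×94.8/(0.2911×18.7)) = 5.901 m.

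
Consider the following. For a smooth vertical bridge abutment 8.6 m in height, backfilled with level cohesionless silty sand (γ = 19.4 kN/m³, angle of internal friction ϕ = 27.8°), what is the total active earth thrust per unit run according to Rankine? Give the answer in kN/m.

261 kN/m

K_a = tan²(45° − φ/2) = 0.3639.
P_a = ½ K_a γ H² = 0.5 × 0.3639 × 19.4 × 8.6² = 261.1 kN/m.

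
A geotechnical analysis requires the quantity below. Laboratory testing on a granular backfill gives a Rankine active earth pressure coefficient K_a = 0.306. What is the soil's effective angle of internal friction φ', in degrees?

K_a = tan²(45° − φ/2) ⇒ 45° − φ/2 = arctan(√0.306) = 28.95°.
φ = 2(45° − 28.95°) = 32.10°.

32.1°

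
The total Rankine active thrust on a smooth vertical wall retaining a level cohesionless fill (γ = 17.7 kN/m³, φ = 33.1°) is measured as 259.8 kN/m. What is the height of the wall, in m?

K_a = 0.2936. P_a = ½ K_a γ H² ⇒ H = √(2P_a/(K_a γ)).
H = √(2×259.8/(0.2936×17.7)) = 10.000 m.

10.00 m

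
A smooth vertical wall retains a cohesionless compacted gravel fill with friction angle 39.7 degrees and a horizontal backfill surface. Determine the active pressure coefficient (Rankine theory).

0.220

K_a = tan²(45° − φ/2) = tan²(25.15°) = 0.2204.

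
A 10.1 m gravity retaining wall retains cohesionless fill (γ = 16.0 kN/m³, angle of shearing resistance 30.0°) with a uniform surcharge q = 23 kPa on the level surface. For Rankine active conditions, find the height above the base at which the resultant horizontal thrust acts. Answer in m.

K_a = 0.3333.
Triangular part P₁ = ½K_aγH² = 272.0 at H/3 = 3.367 m; rectangular part P₂ = K_a q H = 77.43 at H/2 = 5.050 m.
ȳ = (P₁·3.367 + P₂·5.050)/(P₁+P₂) = 3.740 m.

3.74 m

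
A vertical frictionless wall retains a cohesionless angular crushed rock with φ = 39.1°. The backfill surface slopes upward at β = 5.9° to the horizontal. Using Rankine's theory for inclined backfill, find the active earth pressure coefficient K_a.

0.229

K_a = cos β · (cos β − √(cos²β − cos²φ)) / (cos β + √(cos²β − cos²φ)).
cos β = 0.9947, cos φ = 0.7760, √(cos²β − cos²φ) = 0.6222.
K_a = 0.9947 × (0.9947 − 0.6222)/(0.9947 + 0.6222) = 0.2291.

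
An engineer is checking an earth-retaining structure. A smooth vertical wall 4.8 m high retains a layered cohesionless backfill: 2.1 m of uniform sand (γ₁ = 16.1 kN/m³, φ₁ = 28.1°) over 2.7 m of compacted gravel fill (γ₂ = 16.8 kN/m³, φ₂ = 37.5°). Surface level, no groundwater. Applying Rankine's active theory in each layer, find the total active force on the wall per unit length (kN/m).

49.9 kN/m

K_a1 = tan²(45°−28.1°/2) = 0.3596; K_a2 = tan²(45°−37.5°/2) = 0.2432.
Layer 1: σ at base = K_a1 γ₁ h₁ = 12.16 kPa; P₁ = ½×12.16×2.1 = 12.77.
Layer 2: σ_v at top = γ₁h₁ = 33.81; σ_h top = K_a2×33.81 = 8.222; σ_h base = K_a2×(33.81+16.8×2.7) = 19.25.
P₂ = ½(8.222+19.25)×2.7 = 37.09. Total P_a = 12.77+37.09 = 49.86 kN/m.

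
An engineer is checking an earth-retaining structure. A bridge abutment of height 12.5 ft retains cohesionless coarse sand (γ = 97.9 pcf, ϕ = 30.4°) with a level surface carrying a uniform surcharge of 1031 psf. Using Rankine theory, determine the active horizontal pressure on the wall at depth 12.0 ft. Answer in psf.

723 psf

K_a = (1 − sin φ)/(1 + sin φ) = 0.3280.
σ_v = γz + q = 97.9 × 12.0 + 1031 = 2206 psf.
σ_h = K_a σ_v = 0.3280 × 2206 = 723.5 psf.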